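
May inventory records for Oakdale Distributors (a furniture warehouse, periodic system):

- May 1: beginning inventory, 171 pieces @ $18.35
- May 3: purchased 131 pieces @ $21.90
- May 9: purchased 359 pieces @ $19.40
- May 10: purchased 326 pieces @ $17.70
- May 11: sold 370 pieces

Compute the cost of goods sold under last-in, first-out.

May 11, 370 sold [LIFO — newest first]: 326 @ $17.70 + 44 @ $19.40 = $6,623.80
Ending inventory: 171 @ $18.35 + 131 @ $21.90 + 315 @ $19.40 = $12,117.75

COGS = $6,623.80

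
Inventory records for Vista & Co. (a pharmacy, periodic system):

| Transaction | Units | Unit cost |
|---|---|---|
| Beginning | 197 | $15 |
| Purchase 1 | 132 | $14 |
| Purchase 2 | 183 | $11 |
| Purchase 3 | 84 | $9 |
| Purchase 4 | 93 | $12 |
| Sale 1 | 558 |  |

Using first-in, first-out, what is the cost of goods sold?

Sale 1 (558) [FIFO — oldest first]: 197 @ $15 + 132 @ $14 + 183 @ $11 + 46 @ $9 = $7,230
Ending inventory: 38 @ $9 + 93 @ $12 = $1,458
Check: goods available $8,688 = COGS $7,230 + ending $1,458

COGS = $7,230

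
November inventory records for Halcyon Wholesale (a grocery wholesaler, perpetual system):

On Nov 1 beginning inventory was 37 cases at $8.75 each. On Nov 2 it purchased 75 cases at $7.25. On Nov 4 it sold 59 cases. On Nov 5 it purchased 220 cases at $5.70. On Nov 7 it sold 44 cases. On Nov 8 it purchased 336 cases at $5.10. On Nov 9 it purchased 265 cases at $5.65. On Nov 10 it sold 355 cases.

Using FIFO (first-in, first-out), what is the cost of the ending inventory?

Ending inventory = $2,568.25

Nov 4, 59 sold [FIFO — oldest first]: 37 @ $8.75 + 22 @ $7.25 = $483.25
Nov 7, 44 sold [FIFO — oldest first]: 44 @ $7.25 = $319.00
Nov 10, 355 sold [FIFO — oldest first]: 9 @ $7.25 + 220 @ $5.70 + 126 @ $5.10 = $1,961.85
Total COGS = $483.25 + $319.00 + $1,961.85 = $2,764.10
Ending inventory: 210 @ $5.10 + 265 @ $5.65 = $2,568.25
Check: goods available $5,332.35 = COGS $2,764.10 + ending $2,568.25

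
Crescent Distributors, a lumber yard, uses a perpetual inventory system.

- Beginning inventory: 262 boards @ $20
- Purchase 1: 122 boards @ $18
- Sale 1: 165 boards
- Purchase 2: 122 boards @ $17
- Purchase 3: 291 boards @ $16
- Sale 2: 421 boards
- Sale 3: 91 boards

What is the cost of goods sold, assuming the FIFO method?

Sale 1 (165) [FIFO — oldest first]: 165 @ $20 = $3,300
Sale 2 (421) [FIFO — oldest first]: 97 @ $20 + 122 @ $18 + 122 @ $17 + 80 @ $16 = $7,490
Sale 3 (91) [FIFO — oldest first]: 91 @ $16 = $1,456
Total COGS = $3,300 + $7,490 + $1,456 = $12,246
Ending inventory: 120 @ $16 = $1,920

COGS = $12,246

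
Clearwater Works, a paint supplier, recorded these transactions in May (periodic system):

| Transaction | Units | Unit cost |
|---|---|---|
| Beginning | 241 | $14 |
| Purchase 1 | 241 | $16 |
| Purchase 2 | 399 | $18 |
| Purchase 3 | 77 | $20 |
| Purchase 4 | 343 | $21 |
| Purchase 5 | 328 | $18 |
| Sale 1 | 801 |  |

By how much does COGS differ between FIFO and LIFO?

FIFO COGS: 241 @ $14 + 241 @ $16 + 319 @ $18 = $12,972
LIFO COGS: 328 @ $18 + 343 @ $21 + 77 @ $20 + 53 @ $18 = $15,601
Difference = |$12,972 − $15,601| = $2,629

$2,629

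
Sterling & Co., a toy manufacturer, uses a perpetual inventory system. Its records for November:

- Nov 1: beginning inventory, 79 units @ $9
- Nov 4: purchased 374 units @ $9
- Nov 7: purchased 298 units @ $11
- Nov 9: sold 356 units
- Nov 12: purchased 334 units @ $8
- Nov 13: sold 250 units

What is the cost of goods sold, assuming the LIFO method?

COGS = $5,800

Nov 9, 356 sold [LIFO — newest first]: 298 @ $11 + 58 @ $9 = $3,800
Nov 13, 250 sold [LIFO — newest first]: 250 @ $8 = $2,000
Total COGS = $3,800 + $2,000 = $5,800
Ending inventory: 79 @ $9 + 316 @ $9 + 84 @ $8 = $4,227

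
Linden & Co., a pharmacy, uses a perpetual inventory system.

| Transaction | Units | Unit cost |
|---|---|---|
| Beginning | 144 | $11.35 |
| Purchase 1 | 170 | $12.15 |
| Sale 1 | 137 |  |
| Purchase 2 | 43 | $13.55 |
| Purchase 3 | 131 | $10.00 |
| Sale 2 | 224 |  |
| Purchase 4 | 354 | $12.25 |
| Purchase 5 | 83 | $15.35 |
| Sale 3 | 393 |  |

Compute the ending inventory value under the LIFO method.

Sale 1 (137) [LIFO — newest first]: 137 @ $12.15 = $1,664.55
Sale 2 (224) [LIFO — newest first]: 131 @ $10.00 + 43 @ $13.55 + 33 @ $12.15 + 17 @ $11.35 = $2,486.55
Sale 3 (393) [LIFO — newest first]: 83 @ $15.35 + 310 @ $12.25 = $5,071.55
Total COGS = $1,664.55 + $2,486.55 + $5,071.55 = $9,222.65
Ending inventory: 127 @ $11.35 + 44 @ $12.25 = $1,980.45

Ending inventory = $1,980.45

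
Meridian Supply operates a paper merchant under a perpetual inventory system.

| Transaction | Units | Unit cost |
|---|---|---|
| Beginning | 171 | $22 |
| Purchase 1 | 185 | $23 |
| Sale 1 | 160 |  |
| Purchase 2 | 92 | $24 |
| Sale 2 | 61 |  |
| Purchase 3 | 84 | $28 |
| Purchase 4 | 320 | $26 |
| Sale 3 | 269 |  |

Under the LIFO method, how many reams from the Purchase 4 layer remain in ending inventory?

51

Sale 1 (160) [LIFO — newest first]: 160 @ $23 = $3,680
Sale 2 (61) [LIFO — newest first]: 61 @ $24 = $1,464
Sale 3 (269) [LIFO — newest first]: 269 @ $26 = $6,994
Total COGS = $3,680 + $1,464 + $6,994 = $12,138
Ending inventory: 171 @ $22 + 25 @ $23 + 31 @ $24 + 84 @ $28 + 51 @ $26 = $8,759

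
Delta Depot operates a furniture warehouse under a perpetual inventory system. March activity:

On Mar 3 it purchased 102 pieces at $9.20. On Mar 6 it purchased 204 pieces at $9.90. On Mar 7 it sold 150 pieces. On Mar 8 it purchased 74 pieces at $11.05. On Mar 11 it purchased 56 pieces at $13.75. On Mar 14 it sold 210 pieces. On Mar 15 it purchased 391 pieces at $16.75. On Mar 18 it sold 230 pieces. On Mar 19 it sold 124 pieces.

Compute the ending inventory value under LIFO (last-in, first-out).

Ending inventory = $1,318.95

Mar 7, 150 sold [LIFO — newest first]: 150 @ $9.90 = $1,485.00
Mar 14, 210 sold [LIFO — newest first]: 56 @ $13.75 + 74 @ $11.05 + 54 @ $9.90 + 26 @ $9.20 = $2,361.50
Mar 18, 230 sold [LIFO — newest first]: 230 @ $16.75 = $3,852.50
Mar 19, 124 sold [LIFO — newest first]: 124 @ $16.75 = $2,077.00
Total COGS = $1,485.00 + $2,361.50 + $3,852.50 + $2,077.00 = $9,776.00
Ending inventory: 76 @ $9.20 + 37 @ $16.75 = $1,318.95
Check: goods available $11,094.95 = COGS $9,776.00 + ending $1,318.95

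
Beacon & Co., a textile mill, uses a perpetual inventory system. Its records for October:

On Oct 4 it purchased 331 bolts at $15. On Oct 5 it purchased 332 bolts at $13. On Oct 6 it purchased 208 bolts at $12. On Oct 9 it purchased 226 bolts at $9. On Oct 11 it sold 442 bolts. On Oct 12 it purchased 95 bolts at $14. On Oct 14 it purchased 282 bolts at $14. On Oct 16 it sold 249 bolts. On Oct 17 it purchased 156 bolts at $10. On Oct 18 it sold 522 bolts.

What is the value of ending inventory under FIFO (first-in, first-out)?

Oct 11, 442 sold [FIFO — oldest first]: 331 @ $15 + 111 @ $13 = $6,408
Oct 16, 249 sold [FIFO — oldest first]: 221 @ $13 + 28 @ $12 = $3,209
Oct 18, 522 sold [FIFO — oldest first]: 180 @ $12 + 226 @ $9 + 95 @ $14 + 21 @ $14 = $5,818
Total COGS = $6,408 + $3,209 + $5,818 = $15,435
Ending inventory: 261 @ $14 + 156 @ $10 = $5,214
Check: goods available $20,649 = COGS $15,435 + ending $5,214

Ending inventory = $5,214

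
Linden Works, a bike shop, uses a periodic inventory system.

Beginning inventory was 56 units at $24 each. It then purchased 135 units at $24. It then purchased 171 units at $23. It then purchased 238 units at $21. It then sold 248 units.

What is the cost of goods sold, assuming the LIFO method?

Sale 1 (248) [LIFO — newest first]: 238 @ $21 + 10 @ $23 = $5,228
Ending inventory: 56 @ $24 + 135 @ $24 + 161 @ $23 = $8,287
Check: goods available $13,515 = COGS $5,228 + ending $8,287

COGS = $5,228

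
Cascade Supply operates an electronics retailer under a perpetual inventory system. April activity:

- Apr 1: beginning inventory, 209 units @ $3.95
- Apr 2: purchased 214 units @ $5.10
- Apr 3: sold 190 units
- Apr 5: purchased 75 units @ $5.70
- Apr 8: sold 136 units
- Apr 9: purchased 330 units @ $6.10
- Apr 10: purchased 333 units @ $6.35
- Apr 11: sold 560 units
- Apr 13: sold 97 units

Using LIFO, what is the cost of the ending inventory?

Apr 3, 190 sold [LIFO — newest first]: 190 @ $5.10 = $969.00
Apr 8, 136 sold [LIFO — newest first]: 75 @ $5.70 + 24 @ $5.10 + 37 @ $3.95 = $696.05
Apr 11, 560 sold [LIFO — newest first]: 333 @ $6.35 + 227 @ $6.10 = $3,499.25
Apr 13, 97 sold [LIFO — newest first]: 97 @ $6.10 = $591.70
Total COGS = $969.00 + $696.05 + $3,499.25 + $591.70 = $5,756.00
Ending inventory: 172 @ $3.95 + 6 @ $6.10 = $716.00

Ending inventory = $716.00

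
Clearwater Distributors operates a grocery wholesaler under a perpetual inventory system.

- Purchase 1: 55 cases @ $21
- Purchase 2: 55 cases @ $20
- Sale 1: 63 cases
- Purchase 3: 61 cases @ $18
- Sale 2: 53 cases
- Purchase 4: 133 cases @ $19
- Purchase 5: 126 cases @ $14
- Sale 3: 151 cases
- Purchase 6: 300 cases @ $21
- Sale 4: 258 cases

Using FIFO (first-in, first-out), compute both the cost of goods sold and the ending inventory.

Sale 1 (63) [FIFO — oldest first]: 55 @ $21 + 8 @ $20 = $1,315
Sale 2 (53) [FIFO — oldest first]: 47 @ $20 + 6 @ $18 = $1,048
Sale 3 (151) [FIFO — oldest first]: 55 @ $18 + 96 @ $19 = $2,814
Sale 4 (258) [FIFO — oldest first]: 37 @ $19 + 126 @ $14 + 95 @ $21 = $4,462
Total COGS = $1,315 + $1,048 + $2,814 + $4,462 = $9,639
Ending inventory: 205 @ $21 = $4,305

COGS = $9,639; ending inventory = $4,305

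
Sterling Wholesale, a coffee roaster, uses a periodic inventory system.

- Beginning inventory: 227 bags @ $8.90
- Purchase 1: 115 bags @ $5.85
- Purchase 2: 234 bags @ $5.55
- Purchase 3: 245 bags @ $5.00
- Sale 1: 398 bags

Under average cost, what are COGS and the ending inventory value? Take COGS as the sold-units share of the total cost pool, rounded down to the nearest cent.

Sale 1, sell 398: 398/821 × $5,216.75 → $2,528.94
Ending inventory (cost pool remaining) = $2,687.81

COGS = $2,528.94; ending inventory = $2,687.81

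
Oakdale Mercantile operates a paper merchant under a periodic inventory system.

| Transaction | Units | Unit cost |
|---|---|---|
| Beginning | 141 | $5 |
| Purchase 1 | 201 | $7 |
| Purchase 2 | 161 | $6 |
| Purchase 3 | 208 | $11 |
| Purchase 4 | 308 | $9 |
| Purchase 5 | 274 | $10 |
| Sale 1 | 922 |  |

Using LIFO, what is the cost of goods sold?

COGS = $8,592

Sale 1 (922) [LIFO — newest first]: 274 @ $10 + 308 @ $9 + 208 @ $11 + 132 @ $6 = $8,592
Ending inventory: 141 @ $5 + 201 @ $7 + 29 @ $6 = $2,286
Check: goods available $10,878 = COGS $8,592 + ending $2,286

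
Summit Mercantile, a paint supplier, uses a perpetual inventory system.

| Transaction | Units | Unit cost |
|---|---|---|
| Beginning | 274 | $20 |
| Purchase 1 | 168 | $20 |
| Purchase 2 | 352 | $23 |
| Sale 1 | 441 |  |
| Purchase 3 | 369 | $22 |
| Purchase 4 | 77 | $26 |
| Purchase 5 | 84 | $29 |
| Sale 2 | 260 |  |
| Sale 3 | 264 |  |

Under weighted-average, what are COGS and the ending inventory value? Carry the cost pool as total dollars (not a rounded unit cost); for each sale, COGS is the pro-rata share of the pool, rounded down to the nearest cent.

COGS = $21,325.86; ending inventory = $8,166.14

After Beginning: 274 on hand, pool $5,480.00 (≈ $20.0000 each)
After Purchase 1: 442 on hand, pool $8,840.00 (≈ $20.0000 each)
After Purchase 2: 794 on hand, pool $16,936.00 (≈ $21.3300 each)
Sale 1, sell 441: 441/794 × $16,936.00 → $9,406.51
After Purchase 3: 722 on hand, pool $15,647.49 (≈ $21.6724 each)
After Purchase 4: 799 on hand, pool $17,649.49 (≈ $22.0895 each)
After Purchase 5: 883 on hand, pool $20,085.49 (≈ $22.7469 each)
Sale 2, sell 260: 260/883 × $20,085.49 → $5,914.18
Sale 3, sell 264: 264/623 × $14,171.31 → $6,005.17
Total COGS = $9,406.51 + $5,914.18 + $6,005.17 = $21,325.86
Ending inventory (cost pool remaining) = $8,166.14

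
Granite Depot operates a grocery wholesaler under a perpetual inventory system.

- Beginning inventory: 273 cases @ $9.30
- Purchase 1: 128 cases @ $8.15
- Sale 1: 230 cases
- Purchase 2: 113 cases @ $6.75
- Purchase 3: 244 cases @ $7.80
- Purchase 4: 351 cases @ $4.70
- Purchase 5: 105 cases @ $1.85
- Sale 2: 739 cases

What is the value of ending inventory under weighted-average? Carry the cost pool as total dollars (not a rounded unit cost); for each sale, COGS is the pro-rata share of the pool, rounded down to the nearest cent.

After Beginning: 273 on hand, pool $2,538.90 (≈ $9.3000 each)
After Purchase 1: 401 on hand, pool $3,582.10 (≈ $8.9329 each)
Sale 1, sell 230: 230/401 × $3,582.10 → $2,054.57
After Purchase 2: 284 on hand, pool $2,290.28 (≈ $8.0644 each)
After Purchase 3: 528 on hand, pool $4,193.48 (≈ $7.9422 each)
After Purchase 4: 879 on hand, pool $5,843.18 (≈ $6.6475 each)
After Purchase 5: 984 on hand, pool $6,037.43 (≈ $6.1356 each)
Sale 2, sell 739: 739/984 × $6,037.43 → $4,534.20
Total COGS = $2,054.57 + $4,534.20 = $6,588.77
Ending inventory (cost pool remaining) = $1,503.23

Ending inventory = $1,503.23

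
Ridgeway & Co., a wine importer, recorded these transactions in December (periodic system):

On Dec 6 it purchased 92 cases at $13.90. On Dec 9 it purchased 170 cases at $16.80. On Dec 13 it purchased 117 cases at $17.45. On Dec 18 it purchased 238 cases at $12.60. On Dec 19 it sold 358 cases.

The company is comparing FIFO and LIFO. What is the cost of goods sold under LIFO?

COGS = $5,090.85

FIFO COGS: 92 @ $13.90 + 170 @ $16.80 + 96 @ $17.45 = $5,810.00
LIFO COGS: 238 @ $12.60 + 117 @ $17.45 + 3 @ $16.80 = $5,090.85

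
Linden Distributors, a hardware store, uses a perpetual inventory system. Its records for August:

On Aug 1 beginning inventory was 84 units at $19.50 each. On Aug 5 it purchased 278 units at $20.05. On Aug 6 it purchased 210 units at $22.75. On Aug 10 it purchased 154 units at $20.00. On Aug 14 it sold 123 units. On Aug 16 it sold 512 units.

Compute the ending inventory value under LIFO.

Ending inventory = $1,778.35

Aug 14, 123 sold [LIFO — newest first]: 123 @ $20.00 = $2,460.00
Aug 16, 512 sold [LIFO — newest first]: 31 @ $20.00 + 210 @ $22.75 + 271 @ $20.05 = $10,831.05
Total COGS = $2,460.00 + $10,831.05 = $13,291.05
Ending inventory: 84 @ $19.50 + 7 @ $20.05 = $1,778.35
Check: goods available $15,069.40 = COGS $13,291.05 + ending $1,778.35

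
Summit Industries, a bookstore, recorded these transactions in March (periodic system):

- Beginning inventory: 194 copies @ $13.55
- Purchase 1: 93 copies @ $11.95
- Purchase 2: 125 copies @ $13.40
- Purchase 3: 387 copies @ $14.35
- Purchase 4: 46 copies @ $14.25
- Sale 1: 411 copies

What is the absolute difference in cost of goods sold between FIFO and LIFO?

$491.60

FIFO COGS: 194 @ $13.55 + 93 @ $11.95 + 124 @ $13.40 = $5,401.65
LIFO COGS: 46 @ $14.25 + 365 @ $14.35 = $5,893.25
Difference = |$5,401.65 − $5,893.25| = $491.60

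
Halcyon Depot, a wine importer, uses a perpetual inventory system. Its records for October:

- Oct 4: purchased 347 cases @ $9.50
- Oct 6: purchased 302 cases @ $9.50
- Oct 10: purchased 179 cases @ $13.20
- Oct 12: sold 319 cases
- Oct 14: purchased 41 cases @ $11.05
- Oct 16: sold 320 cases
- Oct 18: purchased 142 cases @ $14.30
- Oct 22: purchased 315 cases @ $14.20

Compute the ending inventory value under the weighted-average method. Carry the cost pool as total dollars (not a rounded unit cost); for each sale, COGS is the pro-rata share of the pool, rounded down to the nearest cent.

Ending inventory = $8,885.44

After Oct 4: 347 on hand, pool $3,296.50 (≈ $9.5000 each)
After Oct 6: 649 on hand, pool $6,165.50 (≈ $9.5000 each)
After Oct 10: 828 on hand, pool $8,528.30 (≈ $10.2999 each)
Oct 12, sell 319: 319/828 × $8,528.30 → $3,285.66
After Oct 14: 550 on hand, pool $5,695.69 (≈ $10.3558 each)
Oct 16, sell 320: 320/550 × $5,695.69 → $3,313.85
After Oct 18: 372 on hand, pool $4,412.44 (≈ $11.8614 each)
After Oct 22: 687 on hand, pool $8,885.44 (≈ $12.9337 each)
Total COGS = $3,285.66 + $3,313.85 = $6,599.51
Ending inventory (cost pool remaining) = $8,885.44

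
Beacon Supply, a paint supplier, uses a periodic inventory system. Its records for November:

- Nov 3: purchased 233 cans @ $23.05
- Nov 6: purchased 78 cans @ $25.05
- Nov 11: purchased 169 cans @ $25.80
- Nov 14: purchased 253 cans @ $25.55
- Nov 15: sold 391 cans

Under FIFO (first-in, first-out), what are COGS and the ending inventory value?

COGS = $9,388.55; ending inventory = $8,760.35

Nov 15, 391 sold [FIFO — oldest first]: 233 @ $23.05 + 78 @ $25.05 + 80 @ $25.80 = $9,388.55
Ending inventory: 89 @ $25.80 + 253 @ $25.55 = $8,760.35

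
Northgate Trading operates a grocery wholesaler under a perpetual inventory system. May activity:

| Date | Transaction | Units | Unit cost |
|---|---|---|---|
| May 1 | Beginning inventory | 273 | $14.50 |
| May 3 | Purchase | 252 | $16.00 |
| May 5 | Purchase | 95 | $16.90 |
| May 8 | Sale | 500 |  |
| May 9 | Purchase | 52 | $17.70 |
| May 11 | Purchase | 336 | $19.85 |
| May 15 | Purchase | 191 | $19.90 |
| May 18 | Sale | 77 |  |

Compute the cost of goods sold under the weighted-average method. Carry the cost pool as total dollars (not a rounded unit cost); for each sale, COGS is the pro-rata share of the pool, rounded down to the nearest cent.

COGS = $9,198.08

After May 1: 273 on hand, pool $3,958.50 (≈ $14.5000 each)
After May 3: 525 on hand, pool $7,990.50 (≈ $15.2200 each)
After May 5: 620 on hand, pool $9,596.00 (≈ $15.4774 each)
May 8, sell 500: 500/620 × $9,596.00 → $7,738.70
After May 9: 172 on hand, pool $2,777.70 (≈ $16.1494 each)
After May 11: 508 on hand, pool $9,447.30 (≈ $18.5970 each)
After May 15: 699 on hand, pool $13,248.20 (≈ $18.9531 each)
May 18, sell 77: 77/699 × $13,248.20 → $1,459.38
Total COGS = $7,738.70 + $1,459.38 = $9,198.08
Ending inventory (cost pool remaining) = $11,788.82
Check: goods available $20,986.90 = COGS $9,198.08 + ending $11,788.82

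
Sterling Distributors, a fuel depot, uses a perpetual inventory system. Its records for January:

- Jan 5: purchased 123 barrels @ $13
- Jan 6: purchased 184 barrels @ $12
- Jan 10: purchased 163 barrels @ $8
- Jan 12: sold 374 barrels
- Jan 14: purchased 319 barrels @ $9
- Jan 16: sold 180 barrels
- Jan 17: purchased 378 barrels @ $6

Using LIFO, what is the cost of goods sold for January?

Jan 12, 374 sold [LIFO — newest first]: 163 @ $8 + 184 @ $12 + 27 @ $13 = $3,863
Jan 16, 180 sold [LIFO — newest first]: 180 @ $9 = $1,620
Total COGS = $3,863 + $1,620 = $5,483
Ending inventory: 96 @ $13 + 139 @ $9 + 378 @ $6 = $4,767

COGS = $5,483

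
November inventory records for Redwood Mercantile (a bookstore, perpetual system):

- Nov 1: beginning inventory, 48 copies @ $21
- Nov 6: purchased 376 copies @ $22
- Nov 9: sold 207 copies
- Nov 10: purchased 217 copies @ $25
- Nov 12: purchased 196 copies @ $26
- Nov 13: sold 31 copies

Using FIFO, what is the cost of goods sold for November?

Nov 9, 207 sold [FIFO — oldest first]: 48 @ $21 + 159 @ $22 = $4,506
Nov 13, 31 sold [FIFO — oldest first]: 31 @ $22 = $682
Total COGS = $4,506 + $682 = $5,188
Ending inventory: 186 @ $22 + 217 @ $25 + 196 @ $26 = $14,613

COGS = $5,188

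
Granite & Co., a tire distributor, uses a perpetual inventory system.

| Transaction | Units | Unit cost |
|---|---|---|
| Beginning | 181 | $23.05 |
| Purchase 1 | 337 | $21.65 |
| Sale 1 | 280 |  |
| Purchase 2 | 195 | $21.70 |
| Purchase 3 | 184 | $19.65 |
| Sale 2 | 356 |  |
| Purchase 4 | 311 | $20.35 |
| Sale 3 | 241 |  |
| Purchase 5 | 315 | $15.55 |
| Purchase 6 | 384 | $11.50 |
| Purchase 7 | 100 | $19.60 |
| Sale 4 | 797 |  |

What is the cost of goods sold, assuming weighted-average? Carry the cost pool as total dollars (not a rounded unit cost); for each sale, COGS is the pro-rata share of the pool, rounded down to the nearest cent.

COGS = $31,570.47

After Beginning: 181 on hand, pool $4,172.05 (≈ $23.0500 each)
After Purchase 1: 518 on hand, pool $11,468.10 (≈ $22.1392 each)
Sale 1, sell 280: 280/518 × $11,468.10 → $6,198.97
After Purchase 2: 433 on hand, pool $9,500.63 (≈ $21.9414 each)
After Purchase 3: 617 on hand, pool $13,116.23 (≈ $21.2581 each)
Sale 2, sell 356: 356/617 × $13,116.23 → $7,567.87
After Purchase 4: 572 on hand, pool $11,877.21 (≈ $20.7644 each)
Sale 3, sell 241: 241/572 × $11,877.21 → $5,004.20
After Purchase 5: 646 on hand, pool $11,771.26 (≈ $18.2218 each)
After Purchase 6: 1030 on hand, pool $16,187.26 (≈ $15.7158 each)
After Purchase 7: 1130 on hand, pool $18,147.26 (≈ $16.0595 each)
Sale 4, sell 797: 797/1130 × $18,147.26 → $12,799.43
Total COGS = $6,198.97 + $7,567.87 + $5,004.20 + $12,799.43 = $31,570.47
Ending inventory (cost pool remaining) = $5,347.83
Check: goods available $36,918.30 = COGS $31,570.47 + ending $5,347.83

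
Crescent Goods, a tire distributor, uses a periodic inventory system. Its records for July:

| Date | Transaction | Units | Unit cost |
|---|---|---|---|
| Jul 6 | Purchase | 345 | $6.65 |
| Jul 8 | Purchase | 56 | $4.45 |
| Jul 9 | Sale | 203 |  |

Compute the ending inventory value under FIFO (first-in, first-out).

Jul 9, 203 sold [FIFO — oldest first]: 203 @ $6.65 = $1,349.95
Ending inventory: 142 @ $6.65 + 56 @ $4.45 = $1,193.50
Check: goods available $2,543.45 = COGS $1,349.95 + ending $1,193.50

Ending inventory = $1,193.50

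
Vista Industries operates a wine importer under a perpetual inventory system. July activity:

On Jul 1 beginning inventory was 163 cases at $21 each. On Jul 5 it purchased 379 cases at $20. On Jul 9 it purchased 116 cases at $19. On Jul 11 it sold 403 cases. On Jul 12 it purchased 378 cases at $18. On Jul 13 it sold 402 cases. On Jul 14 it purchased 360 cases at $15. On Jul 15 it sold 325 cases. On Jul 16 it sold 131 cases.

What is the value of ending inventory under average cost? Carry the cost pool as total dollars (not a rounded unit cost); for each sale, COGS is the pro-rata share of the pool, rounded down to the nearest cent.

Ending inventory = $2,227.34

After Jul 1: 163 on hand, pool $3,423.00 (≈ $21.0000 each)
After Jul 5: 542 on hand, pool $11,003.00 (≈ $20.3007 each)
After Jul 9: 658 on hand, pool $13,207.00 (≈ $20.0714 each)
Jul 11, sell 403: 403/658 × $13,207.00 → $8,088.78
After Jul 12: 633 on hand, pool $11,922.22 (≈ $18.8345 each)
Jul 13, sell 402: 402/633 × $11,922.22 → $7,571.45
After Jul 14: 591 on hand, pool $9,750.77 (≈ $16.4988 each)
Jul 15, sell 325: 325/591 × $9,750.77 → $5,362.09
Jul 16, sell 131: 131/266 × $4,388.68 → $2,161.34
Total COGS = $8,088.78 + $7,571.45 + $5,362.09 + $2,161.34 = $23,183.66
Ending inventory (cost pool remaining) = $2,227.34
Check: goods available $25,411.00 = COGS $23,183.66 + ending $2,227.34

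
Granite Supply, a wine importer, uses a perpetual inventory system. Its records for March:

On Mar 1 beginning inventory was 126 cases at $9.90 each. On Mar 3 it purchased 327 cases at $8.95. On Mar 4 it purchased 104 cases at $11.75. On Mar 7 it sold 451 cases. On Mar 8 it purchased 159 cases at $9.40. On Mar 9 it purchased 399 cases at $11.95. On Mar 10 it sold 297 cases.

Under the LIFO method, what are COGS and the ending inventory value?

COGS = $7,895.80; ending inventory = $3,762.90

Mar 7, 451 sold [LIFO — newest first]: 104 @ $11.75 + 327 @ $8.95 + 20 @ $9.90 = $4,346.65
Mar 10, 297 sold [LIFO — newest first]: 297 @ $11.95 = $3,549.15
Total COGS = $4,346.65 + $3,549.15 = $7,895.80
Ending inventory: 106 @ $9.90 + 159 @ $9.40 + 102 @ $11.95 = $3,762.90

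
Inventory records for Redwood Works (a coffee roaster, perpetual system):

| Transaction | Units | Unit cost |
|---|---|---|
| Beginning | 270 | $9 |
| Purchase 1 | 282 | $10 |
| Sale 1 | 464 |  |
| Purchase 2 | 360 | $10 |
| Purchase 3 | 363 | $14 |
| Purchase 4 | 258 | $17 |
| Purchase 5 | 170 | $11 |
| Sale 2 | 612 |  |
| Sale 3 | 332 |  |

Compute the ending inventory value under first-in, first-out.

Sale 1 (464) [FIFO — oldest first]: 270 @ $9 + 194 @ $10 = $4,370
Sale 2 (612) [FIFO — oldest first]: 88 @ $10 + 360 @ $10 + 164 @ $14 = $6,776
Sale 3 (332) [FIFO — oldest first]: 199 @ $14 + 133 @ $17 = $5,047
Total COGS = $4,370 + $6,776 + $5,047 = $16,193
Ending inventory: 125 @ $17 + 170 @ $11 = $3,995

Ending inventory = $3,995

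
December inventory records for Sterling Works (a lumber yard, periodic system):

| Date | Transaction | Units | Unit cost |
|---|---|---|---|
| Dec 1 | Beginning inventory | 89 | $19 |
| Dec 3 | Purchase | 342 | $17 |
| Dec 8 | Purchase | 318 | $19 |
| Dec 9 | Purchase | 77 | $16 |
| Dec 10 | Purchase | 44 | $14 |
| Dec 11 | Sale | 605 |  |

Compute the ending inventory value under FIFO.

Dec 11, 605 sold [FIFO — oldest first]: 89 @ $19 + 342 @ $17 + 174 @ $19 = $10,811
Ending inventory: 144 @ $19 + 77 @ $16 + 44 @ $14 = $4,584

Ending inventory = $4,584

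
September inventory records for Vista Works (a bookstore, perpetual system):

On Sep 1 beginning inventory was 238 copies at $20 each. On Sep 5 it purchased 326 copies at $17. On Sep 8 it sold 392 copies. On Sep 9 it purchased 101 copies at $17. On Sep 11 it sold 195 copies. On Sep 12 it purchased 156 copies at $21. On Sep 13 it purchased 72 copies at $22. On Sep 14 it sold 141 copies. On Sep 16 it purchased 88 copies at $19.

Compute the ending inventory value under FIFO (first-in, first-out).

Ending inventory = $5,209

Sep 8, 392 sold [FIFO — oldest first]: 238 @ $20 + 154 @ $17 = $7,378
Sep 11, 195 sold [FIFO — oldest first]: 172 @ $17 + 23 @ $17 = $3,315
Sep 14, 141 sold [FIFO — oldest first]: 78 @ $17 + 63 @ $21 = $2,649
Total COGS = $7,378 + $3,315 + $2,649 = $13,342
Ending inventory: 93 @ $21 + 72 @ $22 + 88 @ $19 = $5,209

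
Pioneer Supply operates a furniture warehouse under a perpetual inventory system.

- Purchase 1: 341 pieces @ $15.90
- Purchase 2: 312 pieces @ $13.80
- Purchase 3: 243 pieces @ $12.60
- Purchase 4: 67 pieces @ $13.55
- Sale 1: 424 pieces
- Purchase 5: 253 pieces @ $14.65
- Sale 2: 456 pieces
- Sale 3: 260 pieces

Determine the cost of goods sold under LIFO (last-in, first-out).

Sale 1 (424) [LIFO — newest first]: 67 @ $13.55 + 243 @ $12.60 + 114 @ $13.80 = $5,542.85
Sale 2 (456) [LIFO — newest first]: 253 @ $14.65 + 198 @ $13.80 + 5 @ $15.90 = $6,518.35
Sale 3 (260) [LIFO — newest first]: 260 @ $15.90 = $4,134.00
Total COGS = $5,542.85 + $6,518.35 + $4,134.00 = $16,195.20
Ending inventory: 76 @ $15.90 = $1,208.40

COGS = $16,195.20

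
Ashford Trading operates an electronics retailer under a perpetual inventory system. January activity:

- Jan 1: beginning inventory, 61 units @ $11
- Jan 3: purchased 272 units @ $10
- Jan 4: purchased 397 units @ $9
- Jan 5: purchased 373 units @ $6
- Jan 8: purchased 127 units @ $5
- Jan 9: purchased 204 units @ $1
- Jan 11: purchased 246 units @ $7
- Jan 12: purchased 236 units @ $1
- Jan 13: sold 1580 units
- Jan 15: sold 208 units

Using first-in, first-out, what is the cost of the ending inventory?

Ending inventory = $128

Jan 13, 1580 sold [FIFO — oldest first]: 61 @ $11 + 272 @ $10 + 397 @ $9 + 373 @ $6 + 127 @ $5 + 204 @ $1 + 146 @ $7 = $11,063
Jan 15, 208 sold [FIFO — oldest first]: 100 @ $7 + 108 @ $1 = $808
Total COGS = $11,063 + $808 = $11,871
Ending inventory: 128 @ $1 = $128
Check: goods available $11,999 = COGS $11,871 + ending $128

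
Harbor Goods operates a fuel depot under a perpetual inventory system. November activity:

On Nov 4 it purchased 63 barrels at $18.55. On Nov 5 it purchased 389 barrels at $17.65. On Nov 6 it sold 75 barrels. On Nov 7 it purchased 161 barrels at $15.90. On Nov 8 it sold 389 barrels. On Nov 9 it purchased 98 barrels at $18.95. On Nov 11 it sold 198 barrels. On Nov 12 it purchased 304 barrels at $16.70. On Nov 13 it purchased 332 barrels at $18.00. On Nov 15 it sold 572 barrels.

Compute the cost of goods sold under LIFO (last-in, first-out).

Nov 6, 75 sold [LIFO — newest first]: 75 @ $17.65 = $1,323.75
Nov 8, 389 sold [LIFO — newest first]: 161 @ $15.90 + 228 @ $17.65 = $6,584.10
Nov 11, 198 sold [LIFO — newest first]: 98 @ $18.95 + 86 @ $17.65 + 14 @ $18.55 = $3,634.70
Nov 15, 572 sold [LIFO — newest first]: 332 @ $18.00 + 240 @ $16.70 = $9,984.00
Total COGS = $1,323.75 + $6,584.10 + $3,634.70 + $9,984.00 = $21,526.55
Ending inventory: 49 @ $18.55 + 64 @ $16.70 = $1,977.75
Check: goods available $23,504.30 = COGS $21,526.55 + ending $1,977.75

COGS = $21,526.55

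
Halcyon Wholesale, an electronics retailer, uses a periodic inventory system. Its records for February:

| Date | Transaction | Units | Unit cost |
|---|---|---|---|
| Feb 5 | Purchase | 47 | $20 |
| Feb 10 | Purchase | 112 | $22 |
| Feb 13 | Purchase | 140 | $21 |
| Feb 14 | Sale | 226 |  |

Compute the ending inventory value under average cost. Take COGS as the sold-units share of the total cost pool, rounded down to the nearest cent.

Ending inventory = $1,548.87

Feb 14, sell 226: 226/299 × $6,344.00 → $4,795.13
Ending inventory (cost pool remaining) = $1,548.87
Check: goods available $6,344.00 = COGS $4,795.13 + ending $1,548.87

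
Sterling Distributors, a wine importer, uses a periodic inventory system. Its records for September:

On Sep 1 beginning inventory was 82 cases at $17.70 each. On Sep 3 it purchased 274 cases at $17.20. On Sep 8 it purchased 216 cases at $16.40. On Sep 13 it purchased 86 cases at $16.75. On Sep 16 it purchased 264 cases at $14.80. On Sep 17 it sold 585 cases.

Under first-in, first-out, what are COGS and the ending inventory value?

Sep 17, 585 sold [FIFO — oldest first]: 82 @ $17.70 + 274 @ $17.20 + 216 @ $16.40 + 13 @ $16.75 = $9,924.35
Ending inventory: 73 @ $16.75 + 264 @ $14.80 = $5,129.95

COGS = $9,924.35; ending inventory = $5,129.95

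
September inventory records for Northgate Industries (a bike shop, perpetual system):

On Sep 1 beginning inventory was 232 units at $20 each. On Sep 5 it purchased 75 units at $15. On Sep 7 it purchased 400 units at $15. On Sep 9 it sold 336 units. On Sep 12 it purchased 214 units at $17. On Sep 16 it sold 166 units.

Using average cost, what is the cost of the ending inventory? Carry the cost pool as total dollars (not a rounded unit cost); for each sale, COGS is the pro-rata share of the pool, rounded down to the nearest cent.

Ending inventory = $7,027.54

After Sep 1: 232 on hand, pool $4,640.00 (≈ $20.0000 each)
After Sep 5: 307 on hand, pool $5,765.00 (≈ $18.7785 each)
After Sep 7: 707 on hand, pool $11,765.00 (≈ $16.6407 each)
Sep 9, sell 336: 336/707 × $11,765.00 → $5,591.28
After Sep 12: 585 on hand, pool $9,811.72 (≈ $16.7722 each)
Sep 16, sell 166: 166/585 × $9,811.72 → $2,784.18
Total COGS = $5,591.28 + $2,784.18 = $8,375.46
Ending inventory (cost pool remaining) = $7,027.54
Check: goods available $15,403.00 = COGS $8,375.46 + ending $7,027.54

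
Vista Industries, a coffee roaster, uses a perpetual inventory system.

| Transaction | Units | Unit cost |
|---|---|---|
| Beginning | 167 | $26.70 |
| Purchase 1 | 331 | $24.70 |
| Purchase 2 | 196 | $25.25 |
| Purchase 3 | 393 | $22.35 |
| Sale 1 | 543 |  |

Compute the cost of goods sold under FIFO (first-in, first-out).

COGS = $13,770.85

Sale 1 (543) [FIFO — oldest first]: 167 @ $26.70 + 331 @ $24.70 + 45 @ $25.25 = $13,770.85
Ending inventory: 151 @ $25.25 + 393 @ $22.35 = $12,596.30
Check: goods available $26,367.15 = COGS $13,770.85 + ending $12,596.30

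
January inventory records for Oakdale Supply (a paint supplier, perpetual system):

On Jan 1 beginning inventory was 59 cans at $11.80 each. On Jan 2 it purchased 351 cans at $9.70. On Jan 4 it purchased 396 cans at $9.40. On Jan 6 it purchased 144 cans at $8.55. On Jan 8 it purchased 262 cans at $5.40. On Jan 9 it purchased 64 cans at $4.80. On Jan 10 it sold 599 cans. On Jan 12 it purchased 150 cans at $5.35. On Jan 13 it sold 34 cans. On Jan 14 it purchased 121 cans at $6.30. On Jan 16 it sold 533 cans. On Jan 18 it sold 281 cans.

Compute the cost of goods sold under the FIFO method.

COGS = $11,711.30

Jan 10, 599 sold [FIFO — oldest first]: 59 @ $11.80 + 351 @ $9.70 + 189 @ $9.40 = $5,877.50
Jan 13, 34 sold [FIFO — oldest first]: 34 @ $9.40 = $319.60
Jan 16, 533 sold [FIFO — oldest first]: 173 @ $9.40 + 144 @ $8.55 + 216 @ $5.40 = $4,023.80
Jan 18, 281 sold [FIFO — oldest first]: 46 @ $5.40 + 64 @ $4.80 + 150 @ $5.35 + 21 @ $6.30 = $1,490.40
Total COGS = $5,877.50 + $319.60 + $4,023.80 + $1,490.40 = $11,711.30
Ending inventory: 100 @ $6.30 = $630.00
Check: goods available $12,341.30 = COGS $11,711.30 + ending $630.00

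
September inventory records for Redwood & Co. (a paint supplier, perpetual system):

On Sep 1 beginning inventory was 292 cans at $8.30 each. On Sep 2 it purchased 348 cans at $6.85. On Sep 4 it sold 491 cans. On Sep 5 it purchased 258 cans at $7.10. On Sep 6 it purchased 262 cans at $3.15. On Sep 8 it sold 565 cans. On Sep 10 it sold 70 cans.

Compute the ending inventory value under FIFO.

Ending inventory = $107.10

Sep 4, 491 sold [FIFO — oldest first]: 292 @ $8.30 + 199 @ $6.85 = $3,786.75
Sep 8, 565 sold [FIFO — oldest first]: 149 @ $6.85 + 258 @ $7.10 + 158 @ $3.15 = $3,350.15
Sep 10, 70 sold [FIFO — oldest first]: 70 @ $3.15 = $220.50
Total COGS = $3,786.75 + $3,350.15 + $220.50 = $7,357.40
Ending inventory: 34 @ $3.15 = $107.10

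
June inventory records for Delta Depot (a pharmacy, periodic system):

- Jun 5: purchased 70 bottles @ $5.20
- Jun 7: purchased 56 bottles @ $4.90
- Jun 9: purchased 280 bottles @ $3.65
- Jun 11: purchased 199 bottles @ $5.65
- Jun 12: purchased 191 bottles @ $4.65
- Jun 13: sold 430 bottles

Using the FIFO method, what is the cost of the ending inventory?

Jun 13, 430 sold [FIFO — oldest first]: 70 @ $5.20 + 56 @ $4.90 + 280 @ $3.65 + 24 @ $5.65 = $1,796.00
Ending inventory: 175 @ $5.65 + 191 @ $4.65 = $1,876.90

Ending inventory = $1,876.90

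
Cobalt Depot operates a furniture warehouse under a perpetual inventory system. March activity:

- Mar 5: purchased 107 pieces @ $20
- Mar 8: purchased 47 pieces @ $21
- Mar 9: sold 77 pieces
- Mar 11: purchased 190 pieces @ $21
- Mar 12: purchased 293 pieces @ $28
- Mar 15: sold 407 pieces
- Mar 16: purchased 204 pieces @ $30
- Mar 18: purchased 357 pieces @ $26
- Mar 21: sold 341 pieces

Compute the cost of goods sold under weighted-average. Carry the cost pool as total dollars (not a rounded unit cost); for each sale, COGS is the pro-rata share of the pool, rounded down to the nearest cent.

COGS = $20,713.25

After Mar 5: 107 on hand, pool $2,140.00 (≈ $20.0000 each)
After Mar 8: 154 on hand, pool $3,127.00 (≈ $20.3052 each)
Mar 9, sell 77: 77/154 × $3,127.00 → $1,563.50
After Mar 11: 267 on hand, pool $5,553.50 (≈ $20.7996 each)
After Mar 12: 560 on hand, pool $13,757.50 (≈ $24.5670 each)
Mar 15, sell 407: 407/560 × $13,757.50 → $9,998.75
After Mar 16: 357 on hand, pool $9,878.75 (≈ $27.6716 each)
After Mar 18: 714 on hand, pool $19,160.75 (≈ $26.8358 each)
Mar 21, sell 341: 341/714 × $19,160.75 → $9,151.00
Total COGS = $1,563.50 + $9,998.75 + $9,151.00 = $20,713.25
Ending inventory (cost pool remaining) = $10,009.75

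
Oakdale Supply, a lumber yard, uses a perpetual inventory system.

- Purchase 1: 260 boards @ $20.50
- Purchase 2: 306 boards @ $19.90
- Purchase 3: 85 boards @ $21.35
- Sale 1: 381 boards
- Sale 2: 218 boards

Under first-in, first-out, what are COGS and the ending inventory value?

COGS = $12,123.95; ending inventory = $1,110.20

Sale 1 (381) [FIFO — oldest first]: 260 @ $20.50 + 121 @ $19.90 = $7,737.90
Sale 2 (218) [FIFO — oldest first]: 185 @ $19.90 + 33 @ $21.35 = $4,386.05
Total COGS = $7,737.90 + $4,386.05 = $12,123.95
Ending inventory: 52 @ $21.35 = $1,110.20
Check: goods available $13,234.15 = COGS $12,123.95 + ending $1,110.20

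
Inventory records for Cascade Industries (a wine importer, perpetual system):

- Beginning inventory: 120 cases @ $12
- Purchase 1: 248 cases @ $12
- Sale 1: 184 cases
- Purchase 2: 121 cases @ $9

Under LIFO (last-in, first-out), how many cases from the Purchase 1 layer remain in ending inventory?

Sale 1 (184) [LIFO — newest first]: 184 @ $12 = $2,208
Ending inventory: 120 @ $12 + 64 @ $12 + 121 @ $9 = $3,297

64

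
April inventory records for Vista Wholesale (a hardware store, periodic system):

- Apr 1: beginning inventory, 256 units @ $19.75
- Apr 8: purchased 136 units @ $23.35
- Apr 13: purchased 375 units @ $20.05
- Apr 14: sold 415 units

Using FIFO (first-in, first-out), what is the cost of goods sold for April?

COGS = $8,692.75

Apr 14, 415 sold [FIFO — oldest first]: 256 @ $19.75 + 136 @ $23.35 + 23 @ $20.05 = $8,692.75
Ending inventory: 352 @ $20.05 = $7,057.60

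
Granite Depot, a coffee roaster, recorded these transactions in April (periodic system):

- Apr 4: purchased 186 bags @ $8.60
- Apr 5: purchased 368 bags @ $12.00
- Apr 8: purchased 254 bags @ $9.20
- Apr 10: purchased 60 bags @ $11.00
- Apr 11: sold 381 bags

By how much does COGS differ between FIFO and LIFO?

FIFO COGS: 186 @ $8.60 + 195 @ $12.00 = $3,939.60
LIFO COGS: 60 @ $11.00 + 254 @ $9.20 + 67 @ $12.00 = $3,800.80
Difference = |$3,939.60 − $3,800.80| = $138.80

$138.80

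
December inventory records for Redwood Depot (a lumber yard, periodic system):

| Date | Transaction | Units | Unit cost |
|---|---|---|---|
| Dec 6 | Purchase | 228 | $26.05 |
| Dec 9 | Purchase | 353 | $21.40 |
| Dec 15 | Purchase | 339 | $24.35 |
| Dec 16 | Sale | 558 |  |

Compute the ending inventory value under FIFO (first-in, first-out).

Ending inventory = $8,746.85

Dec 16, 558 sold [FIFO — oldest first]: 228 @ $26.05 + 330 @ $21.40 = $13,001.40
Ending inventory: 23 @ $21.40 + 339 @ $24.35 = $8,746.85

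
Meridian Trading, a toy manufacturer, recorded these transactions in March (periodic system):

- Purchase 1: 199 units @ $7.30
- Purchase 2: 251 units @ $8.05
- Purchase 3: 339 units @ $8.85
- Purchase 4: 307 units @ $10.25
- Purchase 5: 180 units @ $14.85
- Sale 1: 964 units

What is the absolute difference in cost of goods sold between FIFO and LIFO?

FIFO COGS: 199 @ $7.30 + 251 @ $8.05 + 339 @ $8.85 + 175 @ $10.25 = $8,267.15
LIFO COGS: 180 @ $14.85 + 307 @ $10.25 + 339 @ $8.85 + 138 @ $8.05 = $9,930.80
Difference = |$8,267.15 − $9,930.80| = $1,663.65

$1,663.65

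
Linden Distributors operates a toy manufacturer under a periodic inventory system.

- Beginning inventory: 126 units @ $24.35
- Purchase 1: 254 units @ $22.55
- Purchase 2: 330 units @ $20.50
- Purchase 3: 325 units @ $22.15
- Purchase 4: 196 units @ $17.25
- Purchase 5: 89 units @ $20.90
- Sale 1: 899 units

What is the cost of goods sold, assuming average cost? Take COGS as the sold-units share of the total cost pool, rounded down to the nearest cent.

Sale 1, sell 899: 899/1320 × $28,000.65 → $19,070.13
Ending inventory (cost pool remaining) = $8,930.52

COGS = $19,070.13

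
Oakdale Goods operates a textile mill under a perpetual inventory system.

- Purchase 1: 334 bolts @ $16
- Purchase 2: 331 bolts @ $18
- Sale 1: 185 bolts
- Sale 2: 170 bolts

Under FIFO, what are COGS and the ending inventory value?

Sale 1 (185) [FIFO — oldest first]: 185 @ $16 = $2,960
Sale 2 (170) [FIFO — oldest first]: 149 @ $16 + 21 @ $18 = $2,762
Total COGS = $2,960 + $2,762 = $5,722
Ending inventory: 310 @ $18 = $5,580

COGS = $5,722; ending inventory = $5,580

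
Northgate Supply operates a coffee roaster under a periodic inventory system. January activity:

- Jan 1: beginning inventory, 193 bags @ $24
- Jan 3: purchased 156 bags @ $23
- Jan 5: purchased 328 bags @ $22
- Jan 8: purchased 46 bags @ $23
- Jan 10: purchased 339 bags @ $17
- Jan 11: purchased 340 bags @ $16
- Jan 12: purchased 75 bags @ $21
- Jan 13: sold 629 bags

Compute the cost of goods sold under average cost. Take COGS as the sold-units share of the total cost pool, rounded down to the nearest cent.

Jan 13, sell 629: 629/1477 × $29,272.00 → $12,465.86
Ending inventory (cost pool remaining) = $16,806.14

COGS = $12,465.86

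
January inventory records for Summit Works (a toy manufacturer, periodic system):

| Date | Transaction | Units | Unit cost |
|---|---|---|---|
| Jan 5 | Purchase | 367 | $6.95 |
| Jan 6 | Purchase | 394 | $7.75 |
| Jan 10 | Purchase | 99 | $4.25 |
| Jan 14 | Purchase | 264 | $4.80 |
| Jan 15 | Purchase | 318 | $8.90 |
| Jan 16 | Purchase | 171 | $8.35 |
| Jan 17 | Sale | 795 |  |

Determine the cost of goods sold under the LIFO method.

COGS = $5,703.75

Jan 17, 795 sold [LIFO — newest first]: 171 @ $8.35 + 318 @ $8.90 + 264 @ $4.80 + 42 @ $4.25 = $5,703.75
Ending inventory: 367 @ $6.95 + 394 @ $7.75 + 57 @ $4.25 = $5,846.40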